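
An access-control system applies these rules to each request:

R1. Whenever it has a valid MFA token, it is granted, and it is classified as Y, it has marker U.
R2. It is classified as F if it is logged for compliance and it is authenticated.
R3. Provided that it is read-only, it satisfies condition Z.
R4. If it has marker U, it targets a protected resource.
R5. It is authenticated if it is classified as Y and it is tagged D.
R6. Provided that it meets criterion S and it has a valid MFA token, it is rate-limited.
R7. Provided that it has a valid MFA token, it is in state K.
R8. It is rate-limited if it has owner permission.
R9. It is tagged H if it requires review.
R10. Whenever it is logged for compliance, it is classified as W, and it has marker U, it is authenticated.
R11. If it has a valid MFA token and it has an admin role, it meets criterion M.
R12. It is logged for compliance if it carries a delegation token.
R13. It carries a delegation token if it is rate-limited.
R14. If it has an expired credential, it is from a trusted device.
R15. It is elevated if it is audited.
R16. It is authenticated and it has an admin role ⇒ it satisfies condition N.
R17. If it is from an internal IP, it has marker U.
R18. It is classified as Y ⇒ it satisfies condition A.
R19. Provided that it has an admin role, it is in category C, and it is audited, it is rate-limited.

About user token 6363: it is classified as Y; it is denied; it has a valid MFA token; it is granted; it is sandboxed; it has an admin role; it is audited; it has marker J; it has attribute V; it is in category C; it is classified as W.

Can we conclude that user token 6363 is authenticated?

Yes

By R1 (it has a valid MFA token, it is granted, it is classified as Y): it has marker U.
By R19 (it has an admin role, it is in category C, it is audited): it is rate-limited.
By R13 (it is rate-limited): it carries a delegation token.
By R12 (it carries a delegation token): it is logged for compliance.
By R10 (it is logged for compliance, it is classified as W, it has marker U): it is authenticated.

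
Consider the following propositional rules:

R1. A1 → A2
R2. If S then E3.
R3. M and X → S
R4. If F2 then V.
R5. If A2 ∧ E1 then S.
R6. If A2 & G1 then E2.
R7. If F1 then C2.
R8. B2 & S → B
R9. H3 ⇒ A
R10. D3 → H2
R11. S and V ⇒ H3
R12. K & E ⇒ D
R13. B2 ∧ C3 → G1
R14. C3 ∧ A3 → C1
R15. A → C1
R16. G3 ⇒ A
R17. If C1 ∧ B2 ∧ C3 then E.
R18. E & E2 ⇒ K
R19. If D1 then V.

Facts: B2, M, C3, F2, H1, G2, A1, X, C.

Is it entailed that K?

Yes

A2  (by R1: A1)
S  (by R3: M, X)
V  (by R4: F2)
H3  (by R11: S, V)
G1  (by R13: B2, C3)
E2  (by R6: A2, G1)
A  (by R9: H3)
C1  (by R15: A)
E  (by R17: C1, B2, C3)
K  (by R18: E, E2)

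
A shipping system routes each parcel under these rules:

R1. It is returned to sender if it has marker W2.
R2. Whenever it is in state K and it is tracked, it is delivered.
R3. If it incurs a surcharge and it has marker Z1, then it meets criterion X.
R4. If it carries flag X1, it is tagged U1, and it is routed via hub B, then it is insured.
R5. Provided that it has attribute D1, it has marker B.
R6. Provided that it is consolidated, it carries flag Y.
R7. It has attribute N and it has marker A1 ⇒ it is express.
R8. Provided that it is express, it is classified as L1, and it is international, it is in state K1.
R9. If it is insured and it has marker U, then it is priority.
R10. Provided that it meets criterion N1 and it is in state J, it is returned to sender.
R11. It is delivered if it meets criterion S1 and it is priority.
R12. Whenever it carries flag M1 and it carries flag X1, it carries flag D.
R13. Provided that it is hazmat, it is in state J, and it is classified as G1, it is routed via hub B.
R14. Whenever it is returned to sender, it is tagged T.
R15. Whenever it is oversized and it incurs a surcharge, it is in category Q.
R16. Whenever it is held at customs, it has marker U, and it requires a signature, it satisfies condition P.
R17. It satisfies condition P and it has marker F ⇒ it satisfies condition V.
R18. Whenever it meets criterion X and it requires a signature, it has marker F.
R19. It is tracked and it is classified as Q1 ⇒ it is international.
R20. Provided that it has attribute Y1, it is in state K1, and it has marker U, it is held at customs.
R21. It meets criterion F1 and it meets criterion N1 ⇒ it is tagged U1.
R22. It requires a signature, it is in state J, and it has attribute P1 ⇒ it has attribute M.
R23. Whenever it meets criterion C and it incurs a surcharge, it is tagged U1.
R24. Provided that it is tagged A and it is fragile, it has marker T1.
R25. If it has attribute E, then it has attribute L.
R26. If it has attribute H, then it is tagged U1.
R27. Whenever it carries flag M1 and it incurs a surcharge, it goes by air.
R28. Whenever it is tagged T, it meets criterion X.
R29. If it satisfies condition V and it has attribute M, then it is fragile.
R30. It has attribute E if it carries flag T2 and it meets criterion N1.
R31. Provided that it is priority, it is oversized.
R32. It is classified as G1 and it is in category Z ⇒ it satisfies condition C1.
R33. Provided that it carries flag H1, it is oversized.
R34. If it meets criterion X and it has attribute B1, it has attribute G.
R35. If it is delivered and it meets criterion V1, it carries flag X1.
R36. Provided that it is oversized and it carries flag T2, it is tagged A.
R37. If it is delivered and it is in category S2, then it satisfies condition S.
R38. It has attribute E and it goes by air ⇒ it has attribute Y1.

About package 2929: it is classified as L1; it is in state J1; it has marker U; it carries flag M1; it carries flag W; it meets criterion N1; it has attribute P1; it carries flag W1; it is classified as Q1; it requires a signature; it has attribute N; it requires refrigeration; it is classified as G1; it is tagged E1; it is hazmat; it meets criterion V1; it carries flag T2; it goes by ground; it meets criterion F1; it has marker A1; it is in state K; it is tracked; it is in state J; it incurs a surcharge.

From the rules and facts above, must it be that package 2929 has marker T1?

Yes

By R2 (it is in state K, it is tracked): it is delivered.
By R7 (it has attribute N, it has marker A1): it is express.
By R10 (it meets criterion N1, it is in state J): it is returned to sender.
By R13 (it is hazmat, it is in state J, it is classified as G1): it is routed via hub B.
By R14 (it is returned to sender): it is tagged T.
By R19 (it is tracked, it is classified as Q1): it is international.
By R21 (it meets criterion F1, it meets criterion N1): it is tagged U1.
By R22 (it requires a signature, it is in state J, it has attribute P1): it has attribute M.
By R27 (it carries flag M1, it incurs a surcharge): it goes by air.
By R28 (it is tagged T): it meets criterion X.
By R30 (it carries flag T2, it meets criterion N1): it has attribute E.
By R35 (it is delivered, it meets criterion V1): it carries flag X1.
By R38 (it has attribute E, it goes by air): it has attribute Y1.
By R4 (it carries flag X1, it is tagged U1, it is routed via hub B): it is insured.
By R8 (it is express, it is classified as L1, it is international): it is in state K1.
By R9 (it is insured, it has marker U): it is priority.
By R18 (it meets criterion X, it requires a signature): it has marker F.
By R20 (it has attribute Y1, it is in state K1, it has marker U): it is held at customs.
By R31 (it is priority): it is oversized.
By R36 (it is oversized, it carries flag T2): it is tagged A.
By R16 (it is held at customs, it has marker U, it requires a signature): it satisfies condition P.
By R17 (it satisfies condition P, it has marker F): it satisfies condition V.
By R29 (it satisfies condition V, it has attribute M): it is fragile.
By R24 (it is tagged A, it is fragile): it has marker T1.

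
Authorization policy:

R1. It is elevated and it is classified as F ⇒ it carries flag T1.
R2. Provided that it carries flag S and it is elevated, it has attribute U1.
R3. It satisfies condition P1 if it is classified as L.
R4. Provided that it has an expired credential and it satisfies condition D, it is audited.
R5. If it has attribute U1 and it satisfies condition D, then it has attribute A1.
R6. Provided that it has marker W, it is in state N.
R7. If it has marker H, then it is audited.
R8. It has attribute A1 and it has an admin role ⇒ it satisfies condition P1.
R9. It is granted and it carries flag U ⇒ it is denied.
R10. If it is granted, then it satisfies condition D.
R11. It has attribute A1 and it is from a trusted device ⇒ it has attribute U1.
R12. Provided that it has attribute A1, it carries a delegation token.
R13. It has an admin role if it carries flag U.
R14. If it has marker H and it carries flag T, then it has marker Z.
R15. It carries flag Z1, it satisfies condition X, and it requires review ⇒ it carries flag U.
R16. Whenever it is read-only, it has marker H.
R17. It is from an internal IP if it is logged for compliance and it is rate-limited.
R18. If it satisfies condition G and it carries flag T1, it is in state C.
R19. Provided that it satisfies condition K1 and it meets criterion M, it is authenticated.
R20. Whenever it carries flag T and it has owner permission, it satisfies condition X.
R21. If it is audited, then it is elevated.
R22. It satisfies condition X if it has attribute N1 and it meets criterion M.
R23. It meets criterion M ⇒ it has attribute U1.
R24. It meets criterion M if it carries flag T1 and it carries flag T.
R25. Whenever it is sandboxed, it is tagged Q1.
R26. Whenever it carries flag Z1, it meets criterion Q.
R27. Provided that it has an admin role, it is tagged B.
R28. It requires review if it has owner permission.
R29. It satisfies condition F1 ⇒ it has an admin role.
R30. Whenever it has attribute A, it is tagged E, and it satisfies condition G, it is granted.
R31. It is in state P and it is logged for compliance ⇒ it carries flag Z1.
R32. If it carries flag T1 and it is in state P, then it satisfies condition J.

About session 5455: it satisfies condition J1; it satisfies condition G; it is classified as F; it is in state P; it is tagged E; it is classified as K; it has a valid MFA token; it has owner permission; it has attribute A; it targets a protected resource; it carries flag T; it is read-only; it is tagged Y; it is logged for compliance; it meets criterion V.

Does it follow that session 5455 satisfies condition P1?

Yes

By R16 (it is read-only): it has marker H.
By R20 (it carries flag T, it has owner permission): it satisfies condition X.
By R28 (it has owner permission): it requires review.
By R30 (it has attribute A, it is tagged E, it satisfies condition G): it is granted.
By R31 (it is in state P, it is logged for compliance): it carries flag Z1.
By R7 (it has marker H): it is audited.
By R10 (it is granted): it satisfies condition D.
By R15 (it carries flag Z1, it satisfies condition X, it requires review): it carries flag U.
By R21 (it is audited): it is elevated.
By R1 (it is elevated, it is classified as F): it carries flag T1.
By R13 (it carries flag U): it has an admin role.
By R24 (it carries flag T1, it carries flag T): it meets criterion M.
By R23 (it meets criterion M): it has attribute U1.
By R5 (it has attribute U1, it satisfies condition D): it has attribute A1.
By R8 (it has attribute A1, it has an admin role): it satisfies condition P1.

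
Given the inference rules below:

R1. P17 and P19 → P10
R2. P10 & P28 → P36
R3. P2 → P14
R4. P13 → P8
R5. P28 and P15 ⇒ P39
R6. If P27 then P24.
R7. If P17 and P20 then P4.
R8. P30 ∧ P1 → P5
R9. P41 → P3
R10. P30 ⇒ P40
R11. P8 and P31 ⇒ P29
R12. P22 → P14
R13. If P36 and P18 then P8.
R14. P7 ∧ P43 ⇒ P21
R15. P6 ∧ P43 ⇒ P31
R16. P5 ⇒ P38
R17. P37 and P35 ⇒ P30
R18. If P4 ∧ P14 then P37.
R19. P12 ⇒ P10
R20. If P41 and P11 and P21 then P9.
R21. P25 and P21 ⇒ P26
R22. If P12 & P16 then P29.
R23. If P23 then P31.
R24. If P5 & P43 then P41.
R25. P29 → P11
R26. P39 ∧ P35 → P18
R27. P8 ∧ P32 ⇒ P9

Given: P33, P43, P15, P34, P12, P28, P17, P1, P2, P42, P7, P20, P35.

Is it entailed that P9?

No

Forward chaining from the given facts derives: P14, P39, P4, P21, P37, P10, P18, P36, P8, P30, P5, P40, P38, P41, P3.
Rules concluding P9: R20 needs P11; R27 needs P32 — none of these are established.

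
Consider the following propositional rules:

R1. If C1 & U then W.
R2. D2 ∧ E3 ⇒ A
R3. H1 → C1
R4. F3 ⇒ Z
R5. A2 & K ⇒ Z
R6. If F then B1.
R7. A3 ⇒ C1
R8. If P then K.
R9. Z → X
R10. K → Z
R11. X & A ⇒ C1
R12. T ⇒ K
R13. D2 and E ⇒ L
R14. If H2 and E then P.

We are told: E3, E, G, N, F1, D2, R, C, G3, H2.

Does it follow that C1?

A  (by R2: D2, E3)
P  (by R14: H2, E)
K  (by R8: P)
Z  (by R10: K)
X  (by R9: Z)
C1  (by R11: X, A)

Yes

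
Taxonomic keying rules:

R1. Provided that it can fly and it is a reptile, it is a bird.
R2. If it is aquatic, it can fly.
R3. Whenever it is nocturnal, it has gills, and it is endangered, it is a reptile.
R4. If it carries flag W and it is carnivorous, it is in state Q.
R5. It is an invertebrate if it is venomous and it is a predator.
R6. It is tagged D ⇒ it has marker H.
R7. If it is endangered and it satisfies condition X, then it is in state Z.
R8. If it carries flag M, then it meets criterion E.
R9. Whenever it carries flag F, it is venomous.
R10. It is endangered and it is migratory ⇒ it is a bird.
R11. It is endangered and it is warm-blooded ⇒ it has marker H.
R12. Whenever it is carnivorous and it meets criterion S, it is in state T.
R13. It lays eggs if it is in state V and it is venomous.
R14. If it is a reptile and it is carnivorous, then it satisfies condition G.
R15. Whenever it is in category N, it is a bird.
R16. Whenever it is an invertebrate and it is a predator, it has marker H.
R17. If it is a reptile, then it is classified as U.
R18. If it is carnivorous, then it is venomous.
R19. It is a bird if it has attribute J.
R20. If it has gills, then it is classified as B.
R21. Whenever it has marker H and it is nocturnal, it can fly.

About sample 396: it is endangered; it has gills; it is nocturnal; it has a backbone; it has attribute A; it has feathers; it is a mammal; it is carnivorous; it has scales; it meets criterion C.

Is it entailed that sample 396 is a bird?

No

Forward chaining from the given facts derives: is a reptile, satisfies condition G, is classified as U, is venomous, is classified as B.
Rules concluding "it is a bird": R1 needs "it can fly"; R10 needs "it is migratory"; R15 needs "it is in category N"; R19 needs "it has attribute J" — none of these are established.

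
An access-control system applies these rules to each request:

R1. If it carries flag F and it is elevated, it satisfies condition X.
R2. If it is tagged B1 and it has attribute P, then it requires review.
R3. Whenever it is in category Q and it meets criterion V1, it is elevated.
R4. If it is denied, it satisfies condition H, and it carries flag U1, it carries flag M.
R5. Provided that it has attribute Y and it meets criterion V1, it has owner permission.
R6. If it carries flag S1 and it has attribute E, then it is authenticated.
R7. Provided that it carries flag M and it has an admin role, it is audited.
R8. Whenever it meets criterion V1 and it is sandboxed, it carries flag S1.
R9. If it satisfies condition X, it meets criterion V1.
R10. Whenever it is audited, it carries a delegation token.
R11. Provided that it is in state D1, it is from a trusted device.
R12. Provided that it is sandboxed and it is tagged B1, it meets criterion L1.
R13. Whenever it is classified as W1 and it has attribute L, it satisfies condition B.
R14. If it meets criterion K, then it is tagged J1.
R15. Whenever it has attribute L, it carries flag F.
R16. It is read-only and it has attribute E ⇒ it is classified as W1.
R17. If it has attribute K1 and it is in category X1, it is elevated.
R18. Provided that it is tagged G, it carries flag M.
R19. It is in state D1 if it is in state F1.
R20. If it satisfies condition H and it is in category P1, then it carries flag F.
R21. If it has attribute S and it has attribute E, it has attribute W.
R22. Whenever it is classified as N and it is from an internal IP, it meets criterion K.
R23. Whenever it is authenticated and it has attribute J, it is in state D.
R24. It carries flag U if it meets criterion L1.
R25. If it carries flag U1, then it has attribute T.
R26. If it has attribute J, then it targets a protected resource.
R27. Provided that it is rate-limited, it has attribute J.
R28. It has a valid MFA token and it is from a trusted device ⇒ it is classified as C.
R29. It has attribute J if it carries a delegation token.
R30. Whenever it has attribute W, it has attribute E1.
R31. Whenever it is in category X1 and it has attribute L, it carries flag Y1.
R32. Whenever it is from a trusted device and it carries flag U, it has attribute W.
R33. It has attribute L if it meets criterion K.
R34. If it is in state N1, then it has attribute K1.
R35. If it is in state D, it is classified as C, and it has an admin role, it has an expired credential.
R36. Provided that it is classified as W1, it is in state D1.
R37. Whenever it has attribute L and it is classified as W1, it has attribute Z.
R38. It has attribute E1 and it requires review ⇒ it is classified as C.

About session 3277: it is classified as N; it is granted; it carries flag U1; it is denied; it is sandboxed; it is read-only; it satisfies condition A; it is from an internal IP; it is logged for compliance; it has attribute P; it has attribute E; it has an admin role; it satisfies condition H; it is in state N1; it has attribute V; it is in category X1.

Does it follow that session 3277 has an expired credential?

No

Forward chaining from the given facts derives: carries flag M, is audited, carries a delegation token, is classified as W1, meets criterion K, has attribute T, has attribute J, has attribute L, has attribute K1, is in state D1, has attribute Z, is from a trusted device, satisfies condition B, is tagged J1, carries flag F, is elevated, targets a protected resource, carries flag Y1, satisfies condition X, meets criterion V1, carries flag S1, is authenticated, is in state D.
The only rule concluding "it has an expired credential" is R35, which needs "it is classified as C"; that is never established.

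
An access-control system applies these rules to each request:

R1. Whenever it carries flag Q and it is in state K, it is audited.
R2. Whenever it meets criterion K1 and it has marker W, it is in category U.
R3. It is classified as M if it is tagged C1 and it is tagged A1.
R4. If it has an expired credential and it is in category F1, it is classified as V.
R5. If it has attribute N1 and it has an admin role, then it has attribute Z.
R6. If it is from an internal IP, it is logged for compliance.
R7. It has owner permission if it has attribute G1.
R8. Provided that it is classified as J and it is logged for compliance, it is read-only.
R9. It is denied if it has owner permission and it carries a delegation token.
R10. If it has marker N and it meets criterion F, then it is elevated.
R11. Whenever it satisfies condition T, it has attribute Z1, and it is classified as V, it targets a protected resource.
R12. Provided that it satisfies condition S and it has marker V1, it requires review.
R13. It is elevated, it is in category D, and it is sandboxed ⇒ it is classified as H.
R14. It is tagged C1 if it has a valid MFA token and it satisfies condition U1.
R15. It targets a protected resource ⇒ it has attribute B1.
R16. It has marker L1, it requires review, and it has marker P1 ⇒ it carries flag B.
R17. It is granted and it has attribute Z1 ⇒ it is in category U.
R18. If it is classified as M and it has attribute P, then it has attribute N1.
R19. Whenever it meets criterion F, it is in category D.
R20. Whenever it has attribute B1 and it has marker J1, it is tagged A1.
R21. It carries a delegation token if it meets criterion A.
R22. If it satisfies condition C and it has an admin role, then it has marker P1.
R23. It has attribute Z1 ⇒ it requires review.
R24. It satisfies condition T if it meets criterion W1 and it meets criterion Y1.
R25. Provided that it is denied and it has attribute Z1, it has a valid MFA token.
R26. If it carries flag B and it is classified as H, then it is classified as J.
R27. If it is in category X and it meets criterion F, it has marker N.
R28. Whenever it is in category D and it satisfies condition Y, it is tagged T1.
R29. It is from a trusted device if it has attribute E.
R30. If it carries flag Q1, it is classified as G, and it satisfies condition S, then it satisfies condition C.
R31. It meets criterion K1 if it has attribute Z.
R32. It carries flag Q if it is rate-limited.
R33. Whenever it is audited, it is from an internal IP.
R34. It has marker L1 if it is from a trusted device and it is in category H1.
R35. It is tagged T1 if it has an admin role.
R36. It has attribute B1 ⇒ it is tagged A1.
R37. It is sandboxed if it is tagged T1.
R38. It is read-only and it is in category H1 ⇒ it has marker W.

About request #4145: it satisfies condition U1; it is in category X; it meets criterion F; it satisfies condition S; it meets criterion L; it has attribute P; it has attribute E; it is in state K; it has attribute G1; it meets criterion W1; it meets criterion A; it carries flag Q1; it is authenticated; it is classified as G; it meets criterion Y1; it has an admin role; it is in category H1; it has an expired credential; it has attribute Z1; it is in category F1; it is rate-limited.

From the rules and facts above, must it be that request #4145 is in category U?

By R4 (it has an expired credential, it is in category F1): it is classified as V.
By R7 (it has attribute G1): it has owner permission.
By R19 (it meets criterion F): it is in category D.
By R21 (it meets criterion A): it carries a delegation token.
By R23 (it has attribute Z1): it requires review.
By R24 (it meets criterion W1, it meets criterion Y1): it satisfies condition T.
By R27 (it is in category X, it meets criterion F): it has marker N.
By R29 (it has attribute E): it is from a trusted device.
By R30 (it carries flag Q1, it is classified as G, it satisfies condition S): it satisfies condition C.
By R32 (it is rate-limited): it carries flag Q.
By R34 (it is from a trusted device, it is in category H1): it has marker L1.
By R35 (it has an admin role): it is tagged T1.
By R37 (it is tagged T1): it is sandboxed.
By R1 (it carries flag Q, it is in state K): it is audited.
By R9 (it has owner permission, it carries a delegation token): it is denied.
By R10 (it has marker N, it meets criterion F): it is elevated.
By R11 (it satisfies condition T, it has attribute Z1, it is classified as V): it targets a protected resource.
By R13 (it is elevated, it is in category D, it is sandboxed): it is classified as H.
By R15 (it targets a protected resource): it has attribute B1.
By R22 (it satisfies condition C, it has an admin role): it has marker P1.
By R25 (it is denied, it has attribute Z1): it has a valid MFA token.
By R33 (it is audited): it is from an internal IP.
By R36 (it has attribute B1): it is tagged A1.
By R6 (it is from an internal IP): it is logged for compliance.
By R14 (it has a valid MFA token, it satisfies condition U1): it is tagged C1.
By R16 (it has marker L1, it requires review, it has marker P1): it carries flag B.
By R26 (it carries flag B, it is classified as H): it is classified as J.
By R3 (it is tagged C1, it is tagged A1): it is classified as M.
By R8 (it is classified as J, it is logged for compliance): it is read-only.
By R18 (it is classified as M, it has attribute P): it has attribute N1.
By R38 (it is read-only, it is in category H1): it has marker W.
By R5 (it has attribute N1, it has an admin role): it has attribute Z.
By R31 (it has attribute Z): it meets criterion K1.
By R2 (it meets criterion K1, it has marker W): it is in category U.

Yes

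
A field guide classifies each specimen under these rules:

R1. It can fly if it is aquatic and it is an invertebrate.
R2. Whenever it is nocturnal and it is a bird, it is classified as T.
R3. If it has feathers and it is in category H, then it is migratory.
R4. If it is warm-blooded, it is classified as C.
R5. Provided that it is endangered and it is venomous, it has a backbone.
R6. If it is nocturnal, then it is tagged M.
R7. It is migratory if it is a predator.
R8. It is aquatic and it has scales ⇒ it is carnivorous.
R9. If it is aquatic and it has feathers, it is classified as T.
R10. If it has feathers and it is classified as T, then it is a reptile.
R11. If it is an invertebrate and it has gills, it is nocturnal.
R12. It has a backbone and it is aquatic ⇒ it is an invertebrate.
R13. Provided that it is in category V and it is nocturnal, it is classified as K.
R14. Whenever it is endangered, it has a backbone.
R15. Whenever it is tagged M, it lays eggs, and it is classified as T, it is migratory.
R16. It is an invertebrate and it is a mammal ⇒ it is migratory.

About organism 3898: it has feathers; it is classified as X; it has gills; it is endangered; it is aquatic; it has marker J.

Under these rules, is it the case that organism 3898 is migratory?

No

Forward chaining from the given facts derives: is classified as T, is a reptile, has a backbone, is an invertebrate, can fly, is nocturnal, is tagged M.
Rules concluding "it is migratory": R3 needs "it is in category H"; R7 needs "it is a predator"; R15 needs "it lays eggs"; R16 needs "it is a mammal" — none of these are established.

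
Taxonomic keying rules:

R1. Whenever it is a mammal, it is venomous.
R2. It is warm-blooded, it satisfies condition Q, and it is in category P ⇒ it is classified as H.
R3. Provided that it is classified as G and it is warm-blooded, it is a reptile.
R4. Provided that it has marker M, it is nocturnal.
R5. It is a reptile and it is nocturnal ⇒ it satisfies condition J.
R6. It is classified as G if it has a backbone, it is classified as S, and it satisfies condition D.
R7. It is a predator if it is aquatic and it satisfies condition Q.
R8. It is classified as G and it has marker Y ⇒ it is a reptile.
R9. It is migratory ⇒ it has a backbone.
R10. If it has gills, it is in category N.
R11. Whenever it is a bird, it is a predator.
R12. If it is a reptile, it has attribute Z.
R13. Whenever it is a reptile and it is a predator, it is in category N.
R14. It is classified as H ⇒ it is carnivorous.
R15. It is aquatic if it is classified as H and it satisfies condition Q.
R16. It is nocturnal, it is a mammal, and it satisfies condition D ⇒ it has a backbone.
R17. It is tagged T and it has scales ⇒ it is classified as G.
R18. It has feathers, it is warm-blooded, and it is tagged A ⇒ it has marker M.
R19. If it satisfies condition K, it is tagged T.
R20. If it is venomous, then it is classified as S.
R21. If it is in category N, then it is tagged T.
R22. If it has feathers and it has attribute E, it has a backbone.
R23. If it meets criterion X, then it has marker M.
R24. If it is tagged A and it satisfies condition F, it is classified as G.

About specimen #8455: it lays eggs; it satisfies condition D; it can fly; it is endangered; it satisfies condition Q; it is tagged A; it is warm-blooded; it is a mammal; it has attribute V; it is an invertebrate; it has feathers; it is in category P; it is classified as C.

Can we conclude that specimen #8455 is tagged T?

By R1 (it is a mammal): it is venomous.
By R2 (it is warm-blooded, it satisfies condition Q, it is in category P): it is classified as H.
By R15 (it is classified as H, it satisfies condition Q): it is aquatic.
By R18 (it has feathers, it is warm-blooded, it is tagged A): it has marker M.
By R20 (it is venomous): it is classified as S.
By R4 (it has marker M): it is nocturnal.
By R7 (it is aquatic, it satisfies condition Q): it is a predator.
By R16 (it is nocturnal, it is a mammal, it satisfies condition D): it has a backbone.
By R6 (it has a backbone, it is classified as S, it satisfies condition D): it is classified as G.
By R3 (it is classified as G, it is warm-blooded): it is a reptile.
By R13 (it is a reptile, it is a predator): it is in category N.
By R21 (it is in category N): it is tagged T.

Yes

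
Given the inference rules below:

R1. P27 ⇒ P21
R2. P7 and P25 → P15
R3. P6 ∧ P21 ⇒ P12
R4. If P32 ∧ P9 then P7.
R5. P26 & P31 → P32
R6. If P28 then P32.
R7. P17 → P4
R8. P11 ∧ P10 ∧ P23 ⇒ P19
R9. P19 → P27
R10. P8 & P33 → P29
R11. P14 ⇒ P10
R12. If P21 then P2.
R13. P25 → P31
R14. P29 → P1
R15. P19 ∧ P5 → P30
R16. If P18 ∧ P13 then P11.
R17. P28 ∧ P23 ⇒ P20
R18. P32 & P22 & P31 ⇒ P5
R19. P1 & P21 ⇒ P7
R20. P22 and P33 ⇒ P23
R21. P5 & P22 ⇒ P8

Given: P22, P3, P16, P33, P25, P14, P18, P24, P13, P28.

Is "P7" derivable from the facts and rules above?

Yes

P32  (by R6: P28)
P10  (by R11: P14)
P31  (by R13: P25)
P11  (by R16: P18, P13)
P5  (by R18: P32, P22, P31)
P23  (by R20: P22, P33)
P8  (by R21: P5, P22)
P19  (by R8: P11, P10, P23)
P27  (by R9: P19)
P29  (by R10: P8, P33)
P1  (by R14: P29)
P21  (by R1: P27)
P7  (by R19: P1, P21)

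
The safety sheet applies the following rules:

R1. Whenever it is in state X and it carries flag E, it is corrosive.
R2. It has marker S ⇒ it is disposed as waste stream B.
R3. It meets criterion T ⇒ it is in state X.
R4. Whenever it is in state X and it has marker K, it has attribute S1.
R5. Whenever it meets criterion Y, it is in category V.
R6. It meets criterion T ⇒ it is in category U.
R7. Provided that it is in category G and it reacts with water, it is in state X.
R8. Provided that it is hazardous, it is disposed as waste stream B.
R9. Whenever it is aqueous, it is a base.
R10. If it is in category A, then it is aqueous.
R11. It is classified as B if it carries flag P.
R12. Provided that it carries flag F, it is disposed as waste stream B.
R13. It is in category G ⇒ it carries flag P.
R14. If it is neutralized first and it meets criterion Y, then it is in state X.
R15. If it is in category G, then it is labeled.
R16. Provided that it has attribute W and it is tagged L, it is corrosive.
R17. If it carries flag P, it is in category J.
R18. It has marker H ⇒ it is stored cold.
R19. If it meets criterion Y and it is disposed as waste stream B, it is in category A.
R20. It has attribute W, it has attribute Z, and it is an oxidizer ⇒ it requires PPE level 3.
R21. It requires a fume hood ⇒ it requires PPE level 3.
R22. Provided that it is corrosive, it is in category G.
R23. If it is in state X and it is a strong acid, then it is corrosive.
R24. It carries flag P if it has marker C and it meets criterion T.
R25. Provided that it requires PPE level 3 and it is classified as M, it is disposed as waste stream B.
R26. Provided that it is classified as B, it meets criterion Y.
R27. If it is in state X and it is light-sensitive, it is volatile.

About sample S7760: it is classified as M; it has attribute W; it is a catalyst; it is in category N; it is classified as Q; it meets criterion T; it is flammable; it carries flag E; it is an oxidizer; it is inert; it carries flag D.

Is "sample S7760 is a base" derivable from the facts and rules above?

No

Forward chaining from the given facts derives: is in state X, is in category U, is corrosive, is in category G, carries flag P, is labeled, is in category J, is classified as B, meets criterion Y, is in category V.
The only rule concluding "it is a base" is R9, which needs "it is aqueous"; that is never established.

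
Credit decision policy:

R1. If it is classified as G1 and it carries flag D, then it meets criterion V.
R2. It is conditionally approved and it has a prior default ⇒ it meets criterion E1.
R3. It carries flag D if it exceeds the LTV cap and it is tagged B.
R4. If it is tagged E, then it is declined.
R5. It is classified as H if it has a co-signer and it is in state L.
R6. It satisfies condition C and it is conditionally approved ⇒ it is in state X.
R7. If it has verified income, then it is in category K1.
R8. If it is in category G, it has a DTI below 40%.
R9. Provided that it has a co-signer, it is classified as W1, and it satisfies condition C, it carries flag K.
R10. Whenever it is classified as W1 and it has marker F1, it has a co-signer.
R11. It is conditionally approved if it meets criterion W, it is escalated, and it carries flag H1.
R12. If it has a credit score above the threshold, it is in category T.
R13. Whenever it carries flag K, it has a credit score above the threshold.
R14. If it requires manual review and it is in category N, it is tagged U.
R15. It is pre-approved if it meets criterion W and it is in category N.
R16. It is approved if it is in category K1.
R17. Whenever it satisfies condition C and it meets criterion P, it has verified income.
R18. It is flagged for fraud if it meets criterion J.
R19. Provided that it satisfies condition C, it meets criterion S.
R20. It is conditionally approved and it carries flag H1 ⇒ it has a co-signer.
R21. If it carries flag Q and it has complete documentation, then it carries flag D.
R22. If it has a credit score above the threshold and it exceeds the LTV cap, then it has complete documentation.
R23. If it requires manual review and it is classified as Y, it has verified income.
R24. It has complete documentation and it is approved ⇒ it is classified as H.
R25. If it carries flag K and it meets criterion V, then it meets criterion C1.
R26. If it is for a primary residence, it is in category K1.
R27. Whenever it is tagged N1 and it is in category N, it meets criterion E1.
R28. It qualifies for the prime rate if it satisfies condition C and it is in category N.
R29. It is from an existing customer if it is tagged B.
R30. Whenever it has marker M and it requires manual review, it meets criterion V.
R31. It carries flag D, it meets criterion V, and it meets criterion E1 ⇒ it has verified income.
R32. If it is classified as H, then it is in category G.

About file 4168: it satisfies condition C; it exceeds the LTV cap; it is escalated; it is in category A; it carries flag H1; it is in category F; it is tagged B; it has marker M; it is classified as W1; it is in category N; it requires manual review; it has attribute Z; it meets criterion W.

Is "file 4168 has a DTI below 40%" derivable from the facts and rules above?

Forward chaining from the given facts derives: carries flag D, is conditionally approved, is tagged U, is pre-approved, meets criterion S, has a co-signer, qualifies for the prime rate, is from an existing customer, meets criterion V, is in state X, carries flag K, has a credit score above the threshold, has complete documentation, meets criterion C1, is in category T.
The only rule concluding "it has a DTI below 40%" is R8, which needs "it is in category G"; that is never established.

No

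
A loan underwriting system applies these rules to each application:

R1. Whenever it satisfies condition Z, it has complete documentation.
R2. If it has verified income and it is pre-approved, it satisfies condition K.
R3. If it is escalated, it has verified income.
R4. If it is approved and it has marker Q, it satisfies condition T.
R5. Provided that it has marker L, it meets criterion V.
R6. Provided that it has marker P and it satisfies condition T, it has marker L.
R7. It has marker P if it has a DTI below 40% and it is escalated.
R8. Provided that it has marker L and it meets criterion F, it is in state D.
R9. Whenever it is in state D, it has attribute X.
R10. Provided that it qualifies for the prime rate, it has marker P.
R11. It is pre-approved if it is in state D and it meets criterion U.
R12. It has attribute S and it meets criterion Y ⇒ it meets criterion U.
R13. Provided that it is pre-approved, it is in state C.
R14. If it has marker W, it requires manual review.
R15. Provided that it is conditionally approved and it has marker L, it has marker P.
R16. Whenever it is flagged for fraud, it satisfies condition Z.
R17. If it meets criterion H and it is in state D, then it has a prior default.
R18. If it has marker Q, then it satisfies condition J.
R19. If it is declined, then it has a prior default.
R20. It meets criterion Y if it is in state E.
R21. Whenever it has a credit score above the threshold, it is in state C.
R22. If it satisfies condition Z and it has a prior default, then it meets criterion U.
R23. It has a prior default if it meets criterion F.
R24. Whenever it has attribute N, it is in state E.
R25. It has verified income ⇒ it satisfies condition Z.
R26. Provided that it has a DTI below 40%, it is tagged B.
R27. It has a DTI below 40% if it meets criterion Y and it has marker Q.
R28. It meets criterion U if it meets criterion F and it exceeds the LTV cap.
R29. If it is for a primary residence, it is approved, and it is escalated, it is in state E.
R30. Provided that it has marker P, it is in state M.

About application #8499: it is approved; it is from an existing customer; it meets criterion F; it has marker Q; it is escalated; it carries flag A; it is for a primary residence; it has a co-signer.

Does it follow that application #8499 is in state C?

Yes

By R3 (it is escalated): it has verified income.
By R4 (it is approved, it has marker Q): it satisfies condition T.
By R23 (it meets criterion F): it has a prior default.
By R25 (it has verified income): it satisfies condition Z.
By R29 (it is for a primary residence, it is approved, it is escalated): it is in state E.
By R20 (it is in state E): it meets criterion Y.
By R22 (it satisfies condition Z, it has a prior default): it meets criterion U.
By R27 (it meets criterion Y, it has marker Q): it has a DTI below 40%.
By R7 (it has a DTI below 40%, it is escalated): it has marker P.
By R6 (it has marker P, it satisfies condition T): it has marker L.
By R8 (it has marker L, it meets criterion F): it is in state D.
By R11 (it is in state D, it meets criterion U): it is pre-approved.
By R13 (it is pre-approved): it is in state C.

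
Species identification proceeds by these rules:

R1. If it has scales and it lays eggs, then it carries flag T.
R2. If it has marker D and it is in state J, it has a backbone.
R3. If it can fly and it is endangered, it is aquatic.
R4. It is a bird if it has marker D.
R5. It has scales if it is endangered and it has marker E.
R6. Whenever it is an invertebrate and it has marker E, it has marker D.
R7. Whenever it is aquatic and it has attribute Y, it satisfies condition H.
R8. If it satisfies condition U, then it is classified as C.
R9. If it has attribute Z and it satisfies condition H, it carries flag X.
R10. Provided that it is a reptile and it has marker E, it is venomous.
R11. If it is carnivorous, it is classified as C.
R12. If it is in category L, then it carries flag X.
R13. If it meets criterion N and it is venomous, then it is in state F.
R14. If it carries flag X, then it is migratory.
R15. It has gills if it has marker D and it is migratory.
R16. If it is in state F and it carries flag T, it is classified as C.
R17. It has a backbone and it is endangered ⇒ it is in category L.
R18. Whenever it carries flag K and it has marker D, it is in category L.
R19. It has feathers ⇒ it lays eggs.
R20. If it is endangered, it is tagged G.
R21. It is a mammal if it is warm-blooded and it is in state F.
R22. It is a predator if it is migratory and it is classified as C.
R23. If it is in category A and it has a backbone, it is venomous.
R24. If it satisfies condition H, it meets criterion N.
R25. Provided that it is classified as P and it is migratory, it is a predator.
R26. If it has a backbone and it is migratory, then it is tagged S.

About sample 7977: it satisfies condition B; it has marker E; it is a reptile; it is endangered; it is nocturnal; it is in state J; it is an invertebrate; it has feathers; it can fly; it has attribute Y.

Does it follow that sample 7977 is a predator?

Yes

By R3 (it can fly, it is endangered): it is aquatic.
By R5 (it is endangered, it has marker E): it has scales.
By R6 (it is an invertebrate, it has marker E): it has marker D.
By R7 (it is aquatic, it has attribute Y): it satisfies condition H.
By R10 (it is a reptile, it has marker E): it is venomous.
By R19 (it has feathers): it lays eggs.
By R24 (it satisfies condition H): it meets criterion N.
By R1 (it has scales, it lays eggs): it carries flag T.
By R2 (it has marker D, it is in state J): it has a backbone.
By R13 (it meets criterion N, it is venomous): it is in state F.
By R16 (it is in state F, it carries flag T): it is classified as C.
By R17 (it has a backbone, it is endangered): it is in category L.
By R12 (it is in category L): it carries flag X.
By R14 (it carries flag X): it is migratory.
By R22 (it is migratory, it is classified as C): it is a predator.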